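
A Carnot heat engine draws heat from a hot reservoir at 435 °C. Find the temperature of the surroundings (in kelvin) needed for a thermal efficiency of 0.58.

T_C ≈ 297 K

T_H = 435 °C → 435 + 273.15 = 708.15 K.
From η = 1 − T_C/T_H, T_C = T_H·(1 − η) = 708.15 × (1 − 0.58) = 297 K.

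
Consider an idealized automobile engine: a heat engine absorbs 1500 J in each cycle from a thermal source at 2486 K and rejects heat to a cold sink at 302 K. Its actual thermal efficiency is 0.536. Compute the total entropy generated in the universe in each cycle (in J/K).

W = η·Q_H = 0.536 × 1500 = 804.0 J, so Q_C = Q_H − W = 696.0 J.
Reservoir entropy changes: ΔS_H = −Q_H/T_H = −1500/2486.00 = -0.6034 J/K and ΔS_C = +Q_C/T_C = 696.0/302.00 = 2.305 J/K.
ΔS_univ = −Q_H/T_H + Q_C/T_C = 1.701 J/K (> 0, since η = 0.536 < η_Carnot = 0.879).

ΔS_univ ≈ 1.701 J/K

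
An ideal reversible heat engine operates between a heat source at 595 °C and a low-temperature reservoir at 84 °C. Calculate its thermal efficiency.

η ≈ 0.589

T_H = 595 °C → 595 + 273.15 = 868.15 K.
T_C = 84 °C → 84 + 273.15 = 357.15 K.
For a reversible engine, η = 1 − T_C/T_H = 1 − 357.15/868.15 = 0.589.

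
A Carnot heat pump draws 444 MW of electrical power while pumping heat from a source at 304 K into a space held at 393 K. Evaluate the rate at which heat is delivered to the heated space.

The Carnot heat-pump COP is COP_HP = T_H/(T_H − T_C) = 393.00/89.00 = 4.4157.
Q_H = COP_HP · W = 4.4157 × 444 = 1960 MW.

Q̇_H ≈ 1960 MW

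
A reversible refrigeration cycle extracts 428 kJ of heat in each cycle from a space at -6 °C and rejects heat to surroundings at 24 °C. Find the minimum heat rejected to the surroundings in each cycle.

T_H = 24 °C → 24 + 273.15 = 297.15 K.
T_C = -6 °C → -6 + 273.15 = 267.15 K.
For a reversible cycle Q_H/Q_C = T_H/T_C, so Q_H = Q_C·T_H/T_C = 428 × 297.15/267.15 = 476.1 kJ.

Q_H ≈ 476.1 kJ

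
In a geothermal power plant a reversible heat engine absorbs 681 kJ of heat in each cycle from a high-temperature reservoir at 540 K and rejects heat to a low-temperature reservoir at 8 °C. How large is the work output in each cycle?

T_C = 8 °C → 8 + 273.15 = 281.15 K.
Since the cycle is reversible, η = 1 − T_C/T_H = 1 − 281.15/540.00 = 0.4794.
W = η·Q_H = 0.4794 × 681 = 326 kJ.

W ≈ 326 kJ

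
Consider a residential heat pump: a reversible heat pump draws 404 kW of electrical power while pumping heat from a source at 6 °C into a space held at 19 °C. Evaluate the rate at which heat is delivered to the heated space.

Q̇_H ≈ 9080 kW

T_H = 19 °C → 19 + 273.15 = 292.15 K.
T_C = 6 °C → 6 + 273.15 = 279.15 K.
The Carnot heat-pump COP is COP_HP = T_H/(T_H − T_C) = 292.15/13.00 = 22.4731.
Q_H = COP_HP · W = 22.4731 × 404 = 9080 kW.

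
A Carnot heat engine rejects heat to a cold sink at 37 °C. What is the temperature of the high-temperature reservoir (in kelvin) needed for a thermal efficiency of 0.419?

T_C = 37 °C → 37 + 273.15 = 310.15 K.
From η = 1 − T_C/T_H, solving for T_H gives T_H = T_C/(1 − η) = 310.15/(1 − 0.419) = 533.8 K.

T_H ≈ 533.8 K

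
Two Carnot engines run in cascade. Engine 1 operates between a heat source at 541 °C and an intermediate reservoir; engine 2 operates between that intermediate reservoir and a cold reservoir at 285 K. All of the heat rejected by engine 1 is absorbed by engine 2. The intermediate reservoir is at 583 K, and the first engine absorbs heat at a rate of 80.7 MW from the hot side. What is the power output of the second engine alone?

Ẇ₂ ≈ 29.5 MW

T_H = 541 °C → 541 + 273.15 = 814.15 K.
Heat entering the second stage: Q_m = Q_H·(T_m/T_H) = 80.7 × 583.00/814.15 = 57.8 MW.
Second-stage efficiency η₂ = 1 − T_C/T_m = 1 − 285.00/583.00 = 0.5111, so W₂ = η₂·Q_m = 29.5 MW.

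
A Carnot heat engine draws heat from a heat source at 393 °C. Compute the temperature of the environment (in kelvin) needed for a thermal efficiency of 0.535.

T_C ≈ 310 K

T_H = 393 °C → 393 + 273.15 = 666.15 K.
From η = 1 − T_C/T_H, T_C = T_H·(1 − η) = 666.15 × (1 − 0.535) = 310 K.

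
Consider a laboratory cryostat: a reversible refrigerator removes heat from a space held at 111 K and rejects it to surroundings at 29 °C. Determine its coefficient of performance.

COP_R ≈ 0.5807

T_H = 29 °C → 29 + 273.15 = 302.15 K.
COP_R = T_C/(T_H − T_C) = 111.00/(302.15 − 111.00) = 0.5807.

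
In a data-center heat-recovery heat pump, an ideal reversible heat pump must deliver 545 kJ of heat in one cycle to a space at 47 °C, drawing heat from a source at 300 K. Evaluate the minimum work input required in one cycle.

W_in ≈ 34.3 kJ

T_H = 47 °C → 47 + 273.15 = 320.15 K.
For a reversible heat pump, COP_HP = T_H/(T_H − T_C) = 320.15/20.15 = 15.8883.
W = Q_H/COP_HP = 545/15.8883 = 34.3 kJ.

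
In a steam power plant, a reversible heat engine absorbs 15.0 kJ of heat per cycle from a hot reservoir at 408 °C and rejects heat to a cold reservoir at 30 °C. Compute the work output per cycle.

T_H = 408 °C → 408 + 273.15 = 681.15 K.
T_C = 30 °C → 30 + 273.15 = 303.15 K.
For a reversible engine, η = 1 − T_C/T_H = 1 − 303.15/681.15 = 0.5549.
W = η·Q_H = 0.5549 × 15.0 = 8.324 kJ.

W ≈ 8.324 kJ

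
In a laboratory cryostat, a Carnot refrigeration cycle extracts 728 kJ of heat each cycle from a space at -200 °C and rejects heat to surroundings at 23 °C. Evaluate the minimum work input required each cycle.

W_in ≈ 2219 kJ

T_H = 23 °C → 23 + 273.15 = 296.15 K.
T_C = -200 °C → -200 + 273.15 = 73.15 K.
Carnot COP: COP_R = T_C/(T_H − T_C) = 73.15/223.00 = 0.3280.
W = Q_C/COP_R = 728/0.3280 = 2219 kJ.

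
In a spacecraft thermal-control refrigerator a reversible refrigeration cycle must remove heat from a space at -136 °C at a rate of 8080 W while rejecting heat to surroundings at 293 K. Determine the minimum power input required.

Ẇ_in ≈ 9180 W

T_C = -136 °C → -136 + 273.15 = 137.15 K.
The reversible coefficient of performance is COP_R = T_C/(T_H − T_C) = 137.15/155.85 = 0.8800.
W = Q_C/COP_R = 8080/0.8800 = 9180 W.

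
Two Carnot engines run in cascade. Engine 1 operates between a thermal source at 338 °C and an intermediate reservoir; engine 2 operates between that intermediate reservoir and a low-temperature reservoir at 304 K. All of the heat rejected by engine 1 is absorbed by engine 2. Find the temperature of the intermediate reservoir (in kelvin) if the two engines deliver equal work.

T_m ≈ 457.6 K

T_H = 338 °C → 338 + 273.15 = 611.15 K.
For reversible stages Q_m = Q_H·(T_m/T_H). Setting W₁ = Q_H(1 − T_m/T_H) equal to W₂ = Q_m(1 − T_C/T_m) = Q_H·(T_m − T_C)/T_H gives T_H − T_m = T_m − T_C, so T_m = (T_H + T_C)/2 = (611.15 + 304.00)/2 = 457.6 K.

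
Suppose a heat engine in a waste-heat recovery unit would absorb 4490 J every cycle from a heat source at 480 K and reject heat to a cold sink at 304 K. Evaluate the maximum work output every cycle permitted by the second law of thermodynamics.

By the Carnot theorem, η_max = 1 − T_C/T_H = 1 − 304.00/480.00 = 0.3667.
W_max = η_max · Q_H = 0.3667 × 4490 = 1650 J.

W_max ≈ 1650 J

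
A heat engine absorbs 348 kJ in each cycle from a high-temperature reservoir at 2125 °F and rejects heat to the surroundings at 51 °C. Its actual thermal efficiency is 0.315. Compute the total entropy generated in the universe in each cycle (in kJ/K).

ΔS_univ ≈ 0.493 kJ/K

T_H = 2125 °F → (2125 − 32) × 5/9 = 1162.78 °C = 1435.93 K.
T_C = 51 °C → 51 + 273.15 = 324.15 K.
W = η·Q_H = 0.315 × 348 = 109.6 kJ, so Q_C = Q_H − W = 238.4 kJ.
Reservoir entropy changes: ΔS_H = −Q_H/T_H = −348/1435.93 = -0.2424 kJ/K and ΔS_C = +Q_C/T_C = 238.4/324.15 = 0.7354 kJ/K.
ΔS_univ = −Q_H/T_H + Q_C/T_C = 0.493 kJ/K (> 0, since η = 0.315 < η_Carnot = 0.774).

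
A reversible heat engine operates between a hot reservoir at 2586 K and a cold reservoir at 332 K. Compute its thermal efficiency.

η ≈ 0.8716

Since the cycle is reversible, η = 1 − T_C/T_H = 1 − 332.00/2586.00 = 0.8716.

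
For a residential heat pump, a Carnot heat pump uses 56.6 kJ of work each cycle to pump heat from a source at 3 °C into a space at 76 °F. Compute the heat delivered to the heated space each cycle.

T_H = 76 °F → (76 − 32) × 5/9 = 24.44 °C = 297.59 K.
T_C = 3 °C → 3 + 273.15 = 276.15 K.
The Carnot heat-pump COP is COP_HP = T_H/(T_H − T_C) = 297.59/21.44 = 13.8775.
Q_H = COP_HP · W = 13.8775 × 56.6 = 785.5 kJ.

Q_H ≈ 785.5 kJ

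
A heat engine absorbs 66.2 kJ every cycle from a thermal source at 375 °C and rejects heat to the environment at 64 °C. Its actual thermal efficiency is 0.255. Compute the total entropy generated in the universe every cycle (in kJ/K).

ΔS_univ ≈ 0.0441 kJ/K

T_H = 375 °C → 375 + 273.15 = 648.15 K.
T_C = 64 °C → 64 + 273.15 = 337.15 K.
W = η·Q_H = 0.255 × 66.2 = 16.88 kJ, so Q_C = Q_H − W = 49.32 kJ.
Entropy balance on the reservoirs: −Q_H/T_H = -0.1021 kJ/K, +Q_C/T_C = 0.1463 kJ/K.
ΔS_univ = −Q_H/T_H + Q_C/T_C = 0.0441 kJ/K (> 0, since η = 0.255 < η_Carnot = 0.480).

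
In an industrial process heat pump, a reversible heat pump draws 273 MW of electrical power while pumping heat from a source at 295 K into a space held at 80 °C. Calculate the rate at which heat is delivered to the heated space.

Q̇_H ≈ 1660 MW

T_H = 80 °C → 80 + 273.15 = 353.15 K.
The Carnot heat-pump COP is COP_HP = T_H/(T_H − T_C) = 353.15/58.15 = 6.0731.
Q_H = COP_HP · W = 6.0731 × 273 = 1660 MW.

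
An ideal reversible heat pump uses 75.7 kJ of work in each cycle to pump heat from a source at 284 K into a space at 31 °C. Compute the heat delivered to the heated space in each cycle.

T_H = 31 °C → 31 + 273.15 = 304.15 K.
COP_HP = T_H/(T_H − T_C) = 304.15/20.15 = 15.0943.
Q_H = COP_HP · W = 15.0943 × 75.7 = 1143 kJ.

Q_H ≈ 1143 kJ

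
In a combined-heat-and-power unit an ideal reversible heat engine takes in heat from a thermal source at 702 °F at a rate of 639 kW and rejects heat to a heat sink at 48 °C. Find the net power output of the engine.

Ẇ ≈ 321 kW

T_H = 702 °F → (702 − 32) × 5/9 = 372.22 °C = 645.37 K.
T_C = 48 °C → 48 + 273.15 = 321.15 K.
The Carnot efficiency is η = 1 − T_C/T_H = 1 − 321.15/645.37 = 0.5024.
W = η·Q_H = 0.5024 × 639 = 321 kW.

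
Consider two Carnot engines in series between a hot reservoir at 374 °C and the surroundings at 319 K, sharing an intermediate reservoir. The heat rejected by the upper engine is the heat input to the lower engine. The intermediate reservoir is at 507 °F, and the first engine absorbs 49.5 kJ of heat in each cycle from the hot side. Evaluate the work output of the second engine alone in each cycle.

T_H = 374 °C → 374 + 273.15 = 647.15 K.
T_m = 507 °F → (507 − 32) × 5/9 = 263.89 °C = 537.04 K.
Heat entering the second stage: Q_m = Q_H·(T_m/T_H) = 49.5 × 537.04/647.15 = 41.1 kJ.
Second-stage efficiency η₂ = 1 − T_C/T_m = 1 − 319.00/537.04 = 0.4060, so W₂ = η₂·Q_m = 16.7 kJ.

W₂ ≈ 16.7 kJ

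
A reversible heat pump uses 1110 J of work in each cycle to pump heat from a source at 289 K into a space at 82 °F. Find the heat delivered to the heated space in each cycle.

Q_H ≈ 28000 J

T_H = 82 °F → (82 − 32) × 5/9 = 27.78 °C = 300.93 K.
For a reversible heat pump, COP_HP = T_H/(T_H − T_C) = 300.93/11.93 = 25.2292.
Q_H = COP_HP · W = 25.2292 × 1110 = 28000 J.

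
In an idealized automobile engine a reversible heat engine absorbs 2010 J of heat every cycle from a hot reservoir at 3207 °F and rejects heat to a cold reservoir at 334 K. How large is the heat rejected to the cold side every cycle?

T_H = 3207 °F → (3207 − 32) × 5/9 = 1763.89 °C = 2037.04 K.
The Carnot efficiency is η = 1 − T_C/T_H = 1 − 334.00/2037.04 = 0.8360.
For a reversible cycle Q_C/Q_H = T_C/T_H, so Q_C = 2010 × 334.00/2037.04 = 329.6 J.

Q_C ≈ 329.6 J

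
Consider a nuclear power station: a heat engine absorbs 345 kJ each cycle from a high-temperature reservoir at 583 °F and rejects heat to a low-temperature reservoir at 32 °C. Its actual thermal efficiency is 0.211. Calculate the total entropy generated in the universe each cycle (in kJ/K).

T_H = 583 °F → (583 − 32) × 5/9 = 306.11 °C = 579.26 K.
T_C = 32 °C → 32 + 273.15 = 305.15 K.
W = η·Q_H = 0.211 × 345 = 72.80 kJ, so Q_C = Q_H − W = 272.2 kJ.
The hot reservoir loses entropy Q_H/T_H = 345/579.26 = 0.5956 kJ/K; the cold reservoir gains Q_C/T_C = 272.2/305.15 = 0.8920 kJ/K.
ΔS_univ = −Q_H/T_H + Q_C/T_C = 0.296 kJ/K (> 0, since η = 0.211 < η_Carnot = 0.473).

ΔS_univ ≈ 0.296 kJ/K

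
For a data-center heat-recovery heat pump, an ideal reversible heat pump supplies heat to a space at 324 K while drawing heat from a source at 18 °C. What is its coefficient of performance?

COP_HP ≈ 9.86

T_C = 18 °C → 18 + 273.15 = 291.15 K.
For a reversible heat pump, COP_HP = T_H/(T_H − T_C) = 324.00/(324.00 − 291.15) = 9.86.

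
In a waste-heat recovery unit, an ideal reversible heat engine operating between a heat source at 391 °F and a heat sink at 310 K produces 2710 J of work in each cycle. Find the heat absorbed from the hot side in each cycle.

Q_H ≈ 7877 J

T_H = 391 °F → (391 − 32) × 5/9 = 199.44 °C = 472.59 K.
Since the cycle is reversible, η = 1 − T_C/T_H = 1 − 310.00/472.59 = 0.3440.
Q_H = W/η = 2710/0.3440 = 7877 J.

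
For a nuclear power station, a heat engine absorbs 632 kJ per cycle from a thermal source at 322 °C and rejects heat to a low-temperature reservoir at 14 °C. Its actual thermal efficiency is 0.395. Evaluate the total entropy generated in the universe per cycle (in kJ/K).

T_H = 322 °C → 322 + 273.15 = 595.15 K.
T_C = 14 °C → 14 + 273.15 = 287.15 K.
W = η·Q_H = 0.395 × 632 = 249.6 kJ, so Q_C = Q_H − W = 382.4 kJ.
The hot reservoir loses entropy Q_H/T_H = 632/595.15 = 1.062 kJ/K; the cold reservoir gains Q_C/T_C = 382.4/287.15 = 1.332 kJ/K.
ΔS_univ = −Q_H/T_H + Q_C/T_C = 0.270 kJ/K (> 0, since η = 0.395 < η_Carnot = 0.518).

ΔS_univ ≈ 0.270 kJ/K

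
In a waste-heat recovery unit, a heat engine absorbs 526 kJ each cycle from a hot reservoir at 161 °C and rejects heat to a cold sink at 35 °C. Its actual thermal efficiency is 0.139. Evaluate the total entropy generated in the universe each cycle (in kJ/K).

ΔS_univ ≈ 0.258 kJ/K

T_H = 161 °C → 161 + 273.15 = 434.15 K.
T_C = 35 °C → 35 + 273.15 = 308.15 K.
W = η·Q_H = 0.139 × 526 = 73.11 kJ, so Q_C = Q_H − W = 452.9 kJ.
The hot reservoir loses entropy Q_H/T_H = 526/434.15 = 1.212 kJ/K; the cold reservoir gains Q_C/T_C = 452.9/308.15 = 1.470 kJ/K.
ΔS_univ = −Q_H/T_H + Q_C/T_C = 0.258 kJ/K (> 0, since η = 0.139 < η_Carnot = 0.290).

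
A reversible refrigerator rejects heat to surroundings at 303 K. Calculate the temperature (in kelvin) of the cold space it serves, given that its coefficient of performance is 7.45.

T_C ≈ 267 K

COP_R = T_C/(T_H − T_C) ⇒ T_C = T_H·COP_R/(1 + COP_R) = 303.00 × 7.45/(1 + 7.45) = 267 K.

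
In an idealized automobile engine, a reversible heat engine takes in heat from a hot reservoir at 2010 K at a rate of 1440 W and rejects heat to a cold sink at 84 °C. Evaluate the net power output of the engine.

T_C = 84 °C → 84 + 273.15 = 357.15 K.
The Carnot efficiency is η = 1 − T_C/T_H = 1 − 357.15/2010.00 = 0.8223.
W = η·Q_H = 0.8223 × 1440 = 1180 W.

Ẇ ≈ 1180 W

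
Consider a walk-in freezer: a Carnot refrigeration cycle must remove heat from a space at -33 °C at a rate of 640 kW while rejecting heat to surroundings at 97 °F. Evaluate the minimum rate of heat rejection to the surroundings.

Q̇_H ≈ 824 kW

T_H = 97 °F → (97 − 32) × 5/9 = 36.11 °C = 309.26 K.
T_C = -33 °C → -33 + 273.15 = 240.15 K.
For a reversible cycle Q_H/Q_C = T_H/T_C, so Q_H = Q_C·T_H/T_C = 640 × 309.26/240.15 = 824 kW.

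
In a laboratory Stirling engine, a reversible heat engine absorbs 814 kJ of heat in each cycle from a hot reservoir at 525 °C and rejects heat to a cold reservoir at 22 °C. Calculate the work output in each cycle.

T_H = 525 °C → 525 + 273.15 = 798.15 K.
T_C = 22 °C → 22 + 273.15 = 295.15 K.
Carnot efficiency: η = 1 − T_C/T_H = 1 − 295.15/798.15 = 0.6302.
W = η·Q_H = 0.6302 × 814 = 513.0 kJ.

W ≈ 513.0 kJ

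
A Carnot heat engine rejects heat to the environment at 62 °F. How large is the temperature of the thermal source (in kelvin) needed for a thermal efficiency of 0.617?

T_C = 62 °F → (62 − 32) × 5/9 = 16.67 °C = 289.82 K.
From η = 1 − T_C/T_H, solving for T_H gives T_H = T_C/(1 − η) = 289.82/(1 − 0.617) = 756.7 K.

T_H ≈ 756.7 K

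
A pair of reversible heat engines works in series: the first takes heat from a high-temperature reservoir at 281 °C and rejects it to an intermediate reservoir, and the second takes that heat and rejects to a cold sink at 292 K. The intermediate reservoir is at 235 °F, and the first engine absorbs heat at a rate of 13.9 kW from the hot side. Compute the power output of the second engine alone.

Ẇ₂ ≈ 2.36 kW

T_H = 281 °C → 281 + 273.15 = 554.15 K.
T_m = 235 °F → (235 − 32) × 5/9 = 112.78 °C = 385.93 K.
Heat entering the second stage: Q_m = Q_H·(T_m/T_H) = 13.9 × 385.93/554.15 = 9.68 kW.
Second-stage efficiency η₂ = 1 − T_C/T_m = 1 − 292.00/385.93 = 0.2434, so W₂ = η₂·Q_m = 2.36 kW.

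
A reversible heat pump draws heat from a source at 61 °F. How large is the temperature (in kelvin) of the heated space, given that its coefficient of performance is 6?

T_H ≈ 347.1 K

T_C = 61 °F → (61 − 32) × 5/9 = 16.11 °C = 289.26 K.
COP_HP = T_H/(T_H − T_C) ⇒ T_H = T_C·COP_HP/(COP_HP − 1) = 289.26 × 6/(6 − 1) = 347.1 K.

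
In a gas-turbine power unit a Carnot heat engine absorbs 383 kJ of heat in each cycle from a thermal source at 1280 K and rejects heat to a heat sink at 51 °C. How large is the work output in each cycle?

W ≈ 286 kJ

T_C = 51 °C → 51 + 273.15 = 324.15 K.
For a reversible engine, η = 1 − T_C/T_H = 1 − 324.15/1280.00 = 0.7468.
W = η·Q_H = 0.7468 × 383 = 286 kJ.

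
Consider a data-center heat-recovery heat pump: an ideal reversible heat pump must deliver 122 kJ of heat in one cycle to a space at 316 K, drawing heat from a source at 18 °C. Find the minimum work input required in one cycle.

T_C = 18 °C → 18 + 273.15 = 291.15 K.
The Carnot heat-pump COP is COP_HP = T_H/(T_H − T_C) = 316.00/24.85 = 12.7163.
W = Q_H/COP_HP = 122/12.7163 = 9.59 kJ.

W_in ≈ 9.59 kJ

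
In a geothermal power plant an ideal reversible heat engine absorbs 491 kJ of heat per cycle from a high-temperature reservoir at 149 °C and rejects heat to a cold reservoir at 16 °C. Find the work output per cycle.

T_H = 149 °C → 149 + 273.15 = 422.15 K.
T_C = 16 °C → 16 + 273.15 = 289.15 K.
For a reversible engine, η = 1 − T_C/T_H = 1 − 289.15/422.15 = 0.3151.
W = η·Q_H = 0.3151 × 491 = 155 kJ.

W ≈ 155 kJ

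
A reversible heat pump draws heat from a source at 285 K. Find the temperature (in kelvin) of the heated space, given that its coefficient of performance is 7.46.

T_H ≈ 329.1 K

COP_HP = T_H/(T_H − T_C) ⇒ T_H = T_C·COP_HP/(COP_HP − 1) = 285.00 × 7.46/(7.46 − 1) = 329.1 K.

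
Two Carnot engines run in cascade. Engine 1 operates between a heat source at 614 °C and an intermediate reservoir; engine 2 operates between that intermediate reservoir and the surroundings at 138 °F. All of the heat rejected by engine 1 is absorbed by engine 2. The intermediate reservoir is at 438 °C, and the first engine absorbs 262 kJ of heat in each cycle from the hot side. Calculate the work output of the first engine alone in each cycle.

W₁ ≈ 52.0 kJ

T_H = 614 °C → 614 + 273.15 = 887.15 K.
T_C = 138 °F → (138 − 32) × 5/9 = 58.89 °C = 332.04 K.
T_m = 438 °C → 438 + 273.15 = 711.15 K.
First-stage efficiency η₁ = 1 − T_m/T_H = 1 − 711.15/887.15 = 0.1984.
W₁ = η₁·Q_H = 0.1984 × 262 = 52.0 kJ.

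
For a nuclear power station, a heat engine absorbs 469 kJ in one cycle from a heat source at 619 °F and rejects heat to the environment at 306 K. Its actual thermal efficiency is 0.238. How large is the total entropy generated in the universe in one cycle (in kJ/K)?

T_H = 619 °F → (619 − 32) × 5/9 = 326.11 °C = 599.26 K.
W = η·Q_H = 0.238 × 469 = 111.6 kJ, so Q_C = Q_H − W = 357.4 kJ.
The hot reservoir loses entropy Q_H/T_H = 469/599.26 = 0.7826 kJ/K; the cold reservoir gains Q_C/T_C = 357.4/306.00 = 1.168 kJ/K.
ΔS_univ = −Q_H/T_H + Q_C/T_C = 0.385 kJ/K (> 0, since η = 0.238 < η_Carnot = 0.489).

ΔS_univ ≈ 0.385 kJ/K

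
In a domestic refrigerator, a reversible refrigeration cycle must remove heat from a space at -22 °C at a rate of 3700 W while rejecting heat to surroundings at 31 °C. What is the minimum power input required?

T_H = 31 °C → 31 + 273.15 = 304.15 K.
T_C = -22 °C → -22 + 273.15 = 251.15 K.
For a reversible refrigerator, COP_R = T_C/(T_H − T_C) = 251.15/53.00 = 4.7387.
W = Q_C/COP_R = 3700/4.7387 = 781 W.

Ẇ_in ≈ 781 W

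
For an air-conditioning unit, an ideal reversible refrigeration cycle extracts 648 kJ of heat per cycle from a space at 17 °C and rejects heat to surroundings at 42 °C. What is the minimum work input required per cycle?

W_in ≈ 55.83 kJ

T_H = 42 °C → 42 + 273.15 = 315.15 K.
T_C = 17 °C → 17 + 273.15 = 290.15 K.
COP_R = T_C/(T_H − T_C) = 290.15/25.00 = 11.6060.
W = Q_C/COP_R = 648/11.6060 = 55.83 kJ.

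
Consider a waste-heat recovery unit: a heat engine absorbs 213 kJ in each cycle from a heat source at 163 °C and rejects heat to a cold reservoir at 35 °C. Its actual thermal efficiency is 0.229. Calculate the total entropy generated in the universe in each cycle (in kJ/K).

T_H = 163 °C → 163 + 273.15 = 436.15 K.
T_C = 35 °C → 35 + 273.15 = 308.15 K.
W = η·Q_H = 0.229 × 213 = 48.78 kJ, so Q_C = Q_H − W = 164.2 kJ.
Reservoir entropy changes: ΔS_H = −Q_H/T_H = −213/436.15 = -0.4884 kJ/K and ΔS_C = +Q_C/T_C = 164.2/308.15 = 0.5329 kJ/K.
ΔS_univ = −Q_H/T_H + Q_C/T_C = 0.0446 kJ/K (> 0, since η = 0.229 < η_Carnot = 0.293).

ΔS_univ ≈ 0.0446 kJ/K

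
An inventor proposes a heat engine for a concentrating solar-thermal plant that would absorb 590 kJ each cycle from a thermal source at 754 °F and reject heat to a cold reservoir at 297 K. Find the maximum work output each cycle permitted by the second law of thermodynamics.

W_max ≈ 330.1 kJ

T_H = 754 °F → (754 − 32) × 5/9 = 401.11 °C = 674.26 K.
The upper bound on efficiency is η_max = 1 − T_C/T_H = 1 − 297.00/674.26 = 0.5595.
W_max = η_max · Q_H = 0.5595 × 590 = 330.1 kJ.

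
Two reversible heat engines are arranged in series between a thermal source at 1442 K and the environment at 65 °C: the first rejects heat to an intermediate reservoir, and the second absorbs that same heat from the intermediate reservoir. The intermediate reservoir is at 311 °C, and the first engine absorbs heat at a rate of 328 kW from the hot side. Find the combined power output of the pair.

Ẇ_total ≈ 251 kW

T_C = 65 °C → 65 + 273.15 = 338.15 K.
Two reversible stages in series are equivalent to a single Carnot engine between T_H and T_C, so η_total = 1 − T_C/T_H = 1 − 338.15/1442.00 = 0.7655.
W_total = η_total · Q_H = 0.7655 × 328 = 251 kW.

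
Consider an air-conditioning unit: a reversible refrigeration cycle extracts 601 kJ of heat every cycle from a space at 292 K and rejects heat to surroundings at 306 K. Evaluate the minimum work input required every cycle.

The reversible coefficient of performance is COP_R = T_C/(T_H − T_C) = 292.00/14.00 = 20.8571.
W = Q_C/COP_R = 601/20.8571 = 28.8 kJ.

W_in ≈ 28.8 kJ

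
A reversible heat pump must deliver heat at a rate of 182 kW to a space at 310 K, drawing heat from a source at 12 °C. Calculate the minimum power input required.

T_C = 12 °C → 12 + 273.15 = 285.15 K.
Reversible heating COP: COP_HP = T_H/(T_H − T_C) = 310.00/24.85 = 12.4748.
W = Q_H/COP_HP = 182/12.4748 = 14.6 kW.

Ẇ_in ≈ 14.6 kW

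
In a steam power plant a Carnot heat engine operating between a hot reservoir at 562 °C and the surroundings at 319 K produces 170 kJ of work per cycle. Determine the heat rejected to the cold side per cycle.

T_H = 562 °C → 562 + 273.15 = 835.15 K.
Since the cycle is reversible, η = 1 − T_C/T_H = 1 − 319.00/835.15 = 0.6180.
Since Q_C/Q_H = T_C/T_H and Q_H = W/η, Q_C = W·T_C/(T_H − T_C) = 170 × 319.00/516.15 = 105 kJ.

Q_C ≈ 105 kJ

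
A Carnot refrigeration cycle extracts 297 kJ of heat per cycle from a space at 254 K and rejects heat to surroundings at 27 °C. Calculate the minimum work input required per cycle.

W_in ≈ 54.0 kJ

T_H = 27 °C → 27 + 273.15 = 300.15 K.
Carnot COP: COP_R = T_C/(T_H − T_C) = 254.00/46.15 = 5.5038.
W = Q_C/COP_R = 297/5.5038 = 54.0 kJ.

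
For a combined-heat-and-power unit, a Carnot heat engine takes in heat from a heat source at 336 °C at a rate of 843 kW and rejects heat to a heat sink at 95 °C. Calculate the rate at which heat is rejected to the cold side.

Q̇_C ≈ 509.5 kW

T_H = 336 °C → 336 + 273.15 = 609.15 K.
T_C = 95 °C → 95 + 273.15 = 368.15 K.
Since the cycle is reversible, η = 1 − T_C/T_H = 1 − 368.15/609.15 = 0.3956.
For a reversible cycle Q_C/Q_H = T_C/T_H, so Q_C = 843 × 368.15/609.15 = 509.5 kW.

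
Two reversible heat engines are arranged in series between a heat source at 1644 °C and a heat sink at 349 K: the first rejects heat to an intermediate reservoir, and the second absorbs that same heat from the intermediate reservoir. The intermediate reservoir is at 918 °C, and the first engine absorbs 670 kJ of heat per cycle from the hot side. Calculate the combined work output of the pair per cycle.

W_total ≈ 548 kJ

T_H = 1644 °C → 1644 + 273.15 = 1917.15 K.
Two reversible stages in series are equivalent to a single Carnot engine between T_H and T_C, so η_total = 1 − T_C/T_H = 1 − 349.00/1917.15 = 0.8180.
W_total = η_total · Q_H = 0.8180 × 670 = 548 kJ.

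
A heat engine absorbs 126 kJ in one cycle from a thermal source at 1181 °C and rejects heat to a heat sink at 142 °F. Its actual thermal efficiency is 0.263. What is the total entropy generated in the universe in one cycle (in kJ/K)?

ΔS_univ ≈ 0.191 kJ/K

T_H = 1181 °C → 1181 + 273.15 = 1454.15 K.
T_C = 142 °F → (142 − 32) × 5/9 = 61.11 °C = 334.26 K.
W = η·Q_H = 0.263 × 126 = 33.14 kJ, so Q_C = Q_H − W = 92.86 kJ.
Entropy balance on the reservoirs: −Q_H/T_H = -0.08665 kJ/K, +Q_C/T_C = 0.2778 kJ/K.
ΔS_univ = −Q_H/T_H + Q_C/T_C = 0.191 kJ/K (> 0, since η = 0.263 < η_Carnot = 0.770).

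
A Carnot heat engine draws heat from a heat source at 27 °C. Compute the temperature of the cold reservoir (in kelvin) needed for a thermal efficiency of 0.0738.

T_C ≈ 278 K

T_H = 27 °C → 27 + 273.15 = 300.15 K.
From η = 1 − T_C/T_H, T_C = T_H·(1 − η) = 300.15 × (1 − 0.0738) = 278 K.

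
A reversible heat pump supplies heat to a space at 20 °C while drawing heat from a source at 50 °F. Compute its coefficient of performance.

T_H = 20 °C → 20 + 273.15 = 293.15 K.
T_C = 50 °F → (50 − 32) × 5/9 = 10.00 °C = 283.15 K.
For a reversible heat pump, COP_HP = T_H/(T_H − T_C) = 293.15/(293.15 − 283.15) = 29.3.

COP_HP ≈ 29.3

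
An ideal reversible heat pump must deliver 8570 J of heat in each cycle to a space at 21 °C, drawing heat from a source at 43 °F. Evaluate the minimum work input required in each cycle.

W_in ≈ 434 J

T_H = 21 °C → 21 + 273.15 = 294.15 K.
T_C = 43 °F → (43 − 32) × 5/9 = 6.11 °C = 279.26 K.
The Carnot heat-pump COP is COP_HP = T_H/(T_H − T_C) = 294.15/14.89 = 19.7563.
W = Q_H/COP_HP = 8570/19.7563 = 434 J.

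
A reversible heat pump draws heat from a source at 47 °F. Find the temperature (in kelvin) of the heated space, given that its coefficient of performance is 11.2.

T_C = 47 °F → (47 − 32) × 5/9 = 8.33 °C = 281.48 K.
COP_HP = T_H/(T_H − T_C) ⇒ T_H = T_C·COP_HP/(COP_HP − 1) = 281.48 × 11.2/(11.2 − 1) = 309 K.

T_H ≈ 309 K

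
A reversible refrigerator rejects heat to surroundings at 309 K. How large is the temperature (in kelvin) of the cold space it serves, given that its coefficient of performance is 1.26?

COP_R = T_C/(T_H − T_C) ⇒ T_C = T_H·COP_R/(1 + COP_R) = 309.00 × 1.26/(1 + 1.26) = 172.3 K.

T_C ≈ 172.3 K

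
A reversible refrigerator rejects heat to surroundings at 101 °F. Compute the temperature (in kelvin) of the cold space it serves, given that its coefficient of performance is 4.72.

T_H = 101 °F → (101 − 32) × 5/9 = 38.33 °C = 311.48 K.
COP_R = T_C/(T_H − T_C) ⇒ T_C = T_H·COP_R/(1 + COP_R) = 311.48 × 4.72/(1 + 4.72) = 257 K.

T_C ≈ 257 K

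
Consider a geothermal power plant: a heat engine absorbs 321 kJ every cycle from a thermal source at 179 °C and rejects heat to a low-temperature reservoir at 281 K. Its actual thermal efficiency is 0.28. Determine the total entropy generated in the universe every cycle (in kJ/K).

T_H = 179 °C → 179 + 273.15 = 452.15 K.
W = η·Q_H = 0.28 × 321 = 89.88 kJ, so Q_C = Q_H − W = 231.1 kJ.
The hot reservoir loses entropy Q_H/T_H = 321/452.15 = 0.7099 kJ/K; the cold reservoir gains Q_C/T_C = 231.1/281.00 = 0.8225 kJ/K.
ΔS_univ = −Q_H/T_H + Q_C/T_C = 0.113 kJ/K (> 0, since η = 0.28 < η_Carnot = 0.379).

ΔS_univ ≈ 0.113 kJ/K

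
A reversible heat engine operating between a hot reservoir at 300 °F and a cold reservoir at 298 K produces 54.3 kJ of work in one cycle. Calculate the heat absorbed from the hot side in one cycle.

T_H = 300 °F → (300 − 32) × 5/9 = 148.89 °C = 422.04 K.
Since the cycle is reversible, η = 1 − T_C/T_H = 1 − 298.00/422.04 = 0.2939.
Q_H = W/η = 54.3/0.2939 = 185 kJ.

Q_H ≈ 185 kJ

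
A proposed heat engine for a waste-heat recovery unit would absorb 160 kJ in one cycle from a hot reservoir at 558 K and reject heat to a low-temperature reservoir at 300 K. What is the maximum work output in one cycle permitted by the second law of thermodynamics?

W_max ≈ 74.0 kJ

No engine can exceed the Carnot limit: η_max = 1 − T_C/T_H = 1 − 300.00/558.00 = 0.4624.
W_max = η_max · Q_H = 0.4624 × 160 = 74.0 kJ.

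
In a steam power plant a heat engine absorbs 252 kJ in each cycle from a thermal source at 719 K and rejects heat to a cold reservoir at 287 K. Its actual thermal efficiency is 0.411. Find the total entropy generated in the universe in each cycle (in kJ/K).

ΔS_univ ≈ 0.1667 kJ/K

W = η·Q_H = 0.411 × 252 = 103.6 kJ, so Q_C = Q_H − W = 148.4 kJ.
The hot reservoir loses entropy Q_H/T_H = 252/719.00 = 0.3505 kJ/K; the cold reservoir gains Q_C/T_C = 148.4/287.00 = 0.5172 kJ/K.
ΔS_univ = −Q_H/T_H + Q_C/T_C = 0.1667 kJ/K (> 0, since η = 0.411 < η_Carnot = 0.601).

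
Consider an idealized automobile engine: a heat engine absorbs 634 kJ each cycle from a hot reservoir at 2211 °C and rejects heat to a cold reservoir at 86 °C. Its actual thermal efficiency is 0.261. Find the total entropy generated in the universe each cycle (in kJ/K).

T_H = 2211 °C → 2211 + 273.15 = 2484.15 K.
T_C = 86 °C → 86 + 273.15 = 359.15 K.
W = η·Q_H = 0.261 × 634 = 165.5 kJ, so Q_C = Q_H − W = 468.5 kJ.
The hot reservoir loses entropy Q_H/T_H = 634/2484.15 = 0.2552 kJ/K; the cold reservoir gains Q_C/T_C = 468.5/359.15 = 1.305 kJ/K.
ΔS_univ = −Q_H/T_H + Q_C/T_C = 1.05 kJ/K (> 0, since η = 0.261 < η_Carnot = 0.855).

ΔS_univ ≈ 1.05 kJ/K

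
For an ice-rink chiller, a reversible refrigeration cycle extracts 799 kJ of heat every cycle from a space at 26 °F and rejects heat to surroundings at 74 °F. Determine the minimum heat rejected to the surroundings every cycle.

Q_H ≈ 878 kJ

T_H = 74 °F → (74 − 32) × 5/9 = 23.33 °C = 296.48 K.
T_C = 26 °F → (26 − 32) × 5/9 = -3.33 °C = 269.82 K.
For a reversible cycle Q_H/Q_C = T_H/T_C, so Q_H = Q_C·T_H/T_C = 799 × 296.48/269.82 = 878 kJ.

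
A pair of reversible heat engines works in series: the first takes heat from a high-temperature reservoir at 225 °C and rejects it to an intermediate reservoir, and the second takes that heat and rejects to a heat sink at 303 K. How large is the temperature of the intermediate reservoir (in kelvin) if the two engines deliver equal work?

T_H = 225 °C → 225 + 273.15 = 498.15 K.
For reversible stages Q_m = Q_H·(T_m/T_H). Setting W₁ = Q_H(1 − T_m/T_H) equal to W₂ = Q_m(1 − T_C/T_m) = Q_H·(T_m − T_C)/T_H gives T_H − T_m = T_m − T_C, so T_m = (T_H + T_C)/2 = (498.15 + 303.00)/2 = 400.6 K.

T_m ≈ 400.6 K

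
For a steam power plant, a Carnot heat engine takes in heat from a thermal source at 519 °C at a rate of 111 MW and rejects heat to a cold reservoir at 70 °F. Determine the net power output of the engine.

Ẇ ≈ 69.8 MW

T_H = 519 °C → 519 + 273.15 = 792.15 K.
T_C = 70 °F → (70 − 32) × 5/9 = 21.11 °C = 294.26 K.
For a reversible engine, η = 1 − T_C/T_H = 1 − 294.26/792.15 = 0.6285.
W = η·Q_H = 0.6285 × 111 = 69.8 MW.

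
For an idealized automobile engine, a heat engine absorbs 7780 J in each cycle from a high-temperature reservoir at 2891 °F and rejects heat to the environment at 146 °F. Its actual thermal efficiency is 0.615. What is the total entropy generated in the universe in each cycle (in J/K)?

ΔS_univ ≈ 4.72 J/K

T_H = 2891 °F → (2891 − 32) × 5/9 = 1588.33 °C = 1861.48 K.
T_C = 146 °F → (146 − 32) × 5/9 = 63.33 °C = 336.48 K.
W = η·Q_H = 0.615 × 7780 = 4785 J, so Q_C = Q_H − W = 2995 J.
The hot reservoir loses entropy Q_H/T_H = 7780/1861.48 = 4.179 J/K; the cold reservoir gains Q_C/T_C = 2995/336.48 = 8.902 J/K.
ΔS_univ = −Q_H/T_H + Q_C/T_C = 4.72 J/K (> 0, since η = 0.615 < η_Carnot = 0.819).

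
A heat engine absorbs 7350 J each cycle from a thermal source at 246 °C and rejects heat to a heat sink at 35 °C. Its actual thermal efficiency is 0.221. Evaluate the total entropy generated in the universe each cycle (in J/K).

ΔS_univ ≈ 4.42 J/K

T_H = 246 °C → 246 + 273.15 = 519.15 K.
T_C = 35 °C → 35 + 273.15 = 308.15 K.
W = η·Q_H = 0.221 × 7350 = 1624 J, so Q_C = Q_H − W = 5726 J.
Reservoir entropy changes: ΔS_H = −Q_H/T_H = −7350/519.15 = -14.16 J/K and ΔS_C = +Q_C/T_C = 5726/308.15 = 18.58 J/K.
ΔS_univ = −Q_H/T_H + Q_C/T_C = 4.42 J/K (> 0, since η = 0.221 < η_Carnot = 0.406).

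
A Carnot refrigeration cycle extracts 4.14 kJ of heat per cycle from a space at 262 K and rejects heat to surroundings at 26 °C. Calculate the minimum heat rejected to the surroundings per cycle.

Q_H ≈ 4.73 kJ

T_H = 26 °C → 26 + 273.15 = 299.15 K.
For a reversible cycle Q_H/Q_C = T_H/T_C, so Q_H = Q_C·T_H/T_C = 4.14 × 299.15/262.00 = 4.73 kJ.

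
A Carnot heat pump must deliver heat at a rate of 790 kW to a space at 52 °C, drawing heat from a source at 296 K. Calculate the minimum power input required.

Ẇ_in ≈ 70.8 kW

T_H = 52 °C → 52 + 273.15 = 325.15 K.
For a reversible heat pump, COP_HP = T_H/(T_H − T_C) = 325.15/29.15 = 11.1544.
W = Q_H/COP_HP = 790/11.1544 = 70.8 kW.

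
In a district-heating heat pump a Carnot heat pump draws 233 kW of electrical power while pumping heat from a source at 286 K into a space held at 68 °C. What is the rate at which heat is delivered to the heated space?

T_H = 68 °C → 68 + 273.15 = 341.15 K.
COP_HP = T_H/(T_H − T_C) = 341.15/55.15 = 6.1859.
Q_H = COP_HP · W = 6.1859 × 233 = 1440 kW.

Q̇_H ≈ 1440 kW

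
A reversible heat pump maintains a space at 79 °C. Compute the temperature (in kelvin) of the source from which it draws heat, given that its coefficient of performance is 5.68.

T_H = 79 °C → 79 + 273.15 = 352.15 K.
COP_HP = T_H/(T_H − T_C) ⇒ T_C = T_H·(COP_HP − 1)/COP_HP = 352.15 × (5.68 − 1)/5.68 = 290 K.

T_C ≈ 290 K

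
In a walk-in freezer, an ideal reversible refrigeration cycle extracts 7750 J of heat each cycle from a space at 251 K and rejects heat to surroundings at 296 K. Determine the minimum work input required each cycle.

W_in ≈ 1390 J

Carnot COP: COP_R = T_C/(T_H − T_C) = 251.00/45.00 = 5.5778.
W = Q_C/COP_R = 7750/5.5778 = 1390 J.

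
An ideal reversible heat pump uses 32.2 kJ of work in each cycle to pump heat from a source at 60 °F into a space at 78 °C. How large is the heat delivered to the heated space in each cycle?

T_H = 78 °C → 78 + 273.15 = 351.15 K.
T_C = 60 °F → (60 − 32) × 5/9 = 15.56 °C = 288.71 K.
COP_HP = T_H/(T_H − T_C) = 351.15/62.44 = 5.6234.
Q_H = COP_HP · W = 5.6234 × 32.2 = 181 kJ.

Q_H ≈ 181 kJ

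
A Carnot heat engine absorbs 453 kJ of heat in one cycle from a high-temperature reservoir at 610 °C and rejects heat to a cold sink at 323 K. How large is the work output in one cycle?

W ≈ 287 kJ

T_H = 610 °C → 610 + 273.15 = 883.15 K.
Carnot efficiency: η = 1 − T_C/T_H = 1 − 323.00/883.15 = 0.6343.
W = η·Q_H = 0.6343 × 453 = 287 kJ.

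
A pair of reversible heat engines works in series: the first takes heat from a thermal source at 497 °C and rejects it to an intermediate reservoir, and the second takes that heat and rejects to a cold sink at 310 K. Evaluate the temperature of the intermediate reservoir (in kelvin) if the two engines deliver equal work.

T_H = 497 °C → 497 + 273.15 = 770.15 K.
For reversible stages Q_m = Q_H·(T_m/T_H). Setting W₁ = Q_H(1 − T_m/T_H) equal to W₂ = Q_m(1 − T_C/T_m) = Q_H·(T_m − T_C)/T_H gives T_H − T_m = T_m − T_C, so T_m = (T_H + T_C)/2 = (770.15 + 310.00)/2 = 540 K.

T_m ≈ 540 K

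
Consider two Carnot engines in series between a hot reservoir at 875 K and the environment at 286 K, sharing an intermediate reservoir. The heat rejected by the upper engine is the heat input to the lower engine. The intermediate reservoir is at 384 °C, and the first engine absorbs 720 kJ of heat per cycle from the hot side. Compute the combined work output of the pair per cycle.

W_total ≈ 484.7 kJ

Two reversible stages in series are equivalent to a single Carnot engine between T_H and T_C, so η_total = 1 − T_C/T_H = 1 − 286.00/875.00 = 0.6731.
W_total = η_total · Q_H = 0.6731 × 720 = 484.7 kJ.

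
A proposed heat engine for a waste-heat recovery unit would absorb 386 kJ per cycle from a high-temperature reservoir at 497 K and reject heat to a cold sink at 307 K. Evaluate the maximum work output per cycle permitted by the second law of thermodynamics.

W_max ≈ 147.6 kJ

By the Carnot theorem, η_max = 1 − T_C/T_H = 1 − 307.00/497.00 = 0.3823.
W_max = η_max · Q_H = 0.3823 × 386 = 147.6 kJ.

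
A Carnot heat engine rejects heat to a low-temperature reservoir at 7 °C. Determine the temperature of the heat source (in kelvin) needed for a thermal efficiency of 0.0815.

T_C = 7 °C → 7 + 273.15 = 280.15 K.
From η = 1 − T_C/T_H, solving for T_H gives T_H = T_C/(1 − η) = 280.15/(1 − 0.0815) = 305 K.

T_H ≈ 305 K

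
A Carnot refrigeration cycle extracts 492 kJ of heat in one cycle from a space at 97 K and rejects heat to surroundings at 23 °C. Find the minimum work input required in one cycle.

W_in ≈ 1010 kJ

T_H = 23 °C → 23 + 273.15 = 296.15 K.
For a reversible refrigerator, COP_R = T_C/(T_H − T_C) = 97.00/199.15 = 0.4871.
W = Q_C/COP_R = 492/0.4871 = 1010 kJ.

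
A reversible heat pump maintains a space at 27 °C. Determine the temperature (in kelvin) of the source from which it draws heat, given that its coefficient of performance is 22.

T_C ≈ 286.5 K

T_H = 27 °C → 27 + 273.15 = 300.15 K.
COP_HP = T_H/(T_H − T_C) ⇒ T_C = T_H·(COP_HP − 1)/COP_HP = 300.15 × (22 − 1)/22 = 286.5 K.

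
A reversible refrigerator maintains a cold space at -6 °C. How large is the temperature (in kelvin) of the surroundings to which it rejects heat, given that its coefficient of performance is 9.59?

T_H ≈ 295 K

T_C = -6 °C → -6 + 273.15 = 267.15 K.
COP_R = T_C/(T_H − T_C) ⇒ T_H = T_C·(1 + 1/COP_R) = 267.15 × (1 + 1/9.59) = 295 K.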